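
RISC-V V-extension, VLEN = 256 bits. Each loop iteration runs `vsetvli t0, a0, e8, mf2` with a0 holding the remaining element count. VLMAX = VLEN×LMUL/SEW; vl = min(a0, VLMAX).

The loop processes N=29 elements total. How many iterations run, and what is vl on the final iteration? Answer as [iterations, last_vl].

VLMAX = VLEN×LMUL/SEW = 256×1/2/8 = 16
29 elements at 16/iter → 2 passes, remainder 13 on the last

[iterations, last_vl] = [2, 13]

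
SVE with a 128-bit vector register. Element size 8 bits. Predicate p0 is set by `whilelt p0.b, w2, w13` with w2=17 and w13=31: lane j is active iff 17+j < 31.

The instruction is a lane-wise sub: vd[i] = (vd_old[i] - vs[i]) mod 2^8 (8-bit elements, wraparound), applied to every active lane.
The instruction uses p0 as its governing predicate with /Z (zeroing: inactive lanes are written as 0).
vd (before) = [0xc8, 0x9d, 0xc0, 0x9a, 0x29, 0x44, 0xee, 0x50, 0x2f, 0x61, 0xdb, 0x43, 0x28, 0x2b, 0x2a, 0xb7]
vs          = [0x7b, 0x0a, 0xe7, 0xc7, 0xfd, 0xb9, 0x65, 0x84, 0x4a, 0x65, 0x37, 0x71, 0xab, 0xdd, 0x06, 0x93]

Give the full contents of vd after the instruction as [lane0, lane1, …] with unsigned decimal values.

register lanes = 128/8 = 16
whilelt: lane j active iff 17+j < 31 → j < 14 → 14 active
lane  0: sub(0xc8,0x7b) ⇒ 0x4d
lane  1: sub(0x9d,0x0a) ⇒ 0x93
lane  2: sub(0xc0,0xe7) ⇒ 0xd9
lane  3: sub(0x9a,0xc7) ⇒ 0xd3
lane  4: sub(0x29,0xfd) ⇒ 0x2c
lane  5: sub(0x44,0xb9) ⇒ 0x8b
lane  6: sub(0xee,0x65) ⇒ 0x89
lane  7: sub(0x50,0x84) ⇒ 0xcc
lane  8: sub(0x2f,0x4a) ⇒ 0xe5
lane  9: sub(0x61,0x65) ⇒ 0xfc
lane 10: sub(0xdb,0x37) ⇒ 0xa4
lane 11: sub(0x43,0x71) ⇒ 0xd2
lane 12: sub(0x28,0xab) ⇒ 0x7d
lane 13: sub(0x2b,0xdd) ⇒ 0x4e
lane 14: tail/zero ⇒ 0x00
lane 15: tail/zero ⇒ 0x00

vd = [77, 147, 217, 211, 44, 139, 137, 204, 229, 252, 164, 210, 125, 78, 0, 0]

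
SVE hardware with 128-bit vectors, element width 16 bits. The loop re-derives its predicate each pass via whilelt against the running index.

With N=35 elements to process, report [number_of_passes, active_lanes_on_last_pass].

lane count: 128 div 16 = 8
iterations = ceil(35/8) = 5; final-pass vl = 3

[iterations, last_vl] = [5, 3]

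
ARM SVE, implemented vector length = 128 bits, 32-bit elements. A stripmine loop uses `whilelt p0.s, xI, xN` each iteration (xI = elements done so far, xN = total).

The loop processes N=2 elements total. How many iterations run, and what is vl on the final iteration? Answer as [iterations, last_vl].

register lanes = 128/32 = 4
iterations = ceil(2/4) = 1; final-pass vl = 2

[iterations, last_vl] = [1, 2]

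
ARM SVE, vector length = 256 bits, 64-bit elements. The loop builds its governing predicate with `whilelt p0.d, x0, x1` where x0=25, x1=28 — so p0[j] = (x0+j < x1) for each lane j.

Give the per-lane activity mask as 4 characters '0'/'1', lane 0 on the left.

predicate = 1110

register lanes = 256/64 = 4
active while 25+j < 28, i.e. j ∈ [0,3) capped at 4 ⇒ 3
bits (lane 0 leftmost): 1110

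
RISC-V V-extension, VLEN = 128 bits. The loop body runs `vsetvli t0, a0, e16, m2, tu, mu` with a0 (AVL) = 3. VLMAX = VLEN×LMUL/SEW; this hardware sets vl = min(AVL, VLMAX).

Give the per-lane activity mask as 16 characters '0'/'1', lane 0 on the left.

predicate = 1110000000000000

VLMAX = VLEN×LMUL/SEW = 128×2/16 = 16
vl ← min(3, 16) = 3
bits (lane 0 leftmost): 1110000000000000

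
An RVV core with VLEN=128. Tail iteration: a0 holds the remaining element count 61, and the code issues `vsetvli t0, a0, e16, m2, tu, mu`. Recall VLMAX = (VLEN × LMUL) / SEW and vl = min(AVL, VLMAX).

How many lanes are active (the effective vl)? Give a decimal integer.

vl = 16

VLMAX = VLEN×LMUL/SEW = 128×2/16 = 16
vl ← min(61, 16) = 16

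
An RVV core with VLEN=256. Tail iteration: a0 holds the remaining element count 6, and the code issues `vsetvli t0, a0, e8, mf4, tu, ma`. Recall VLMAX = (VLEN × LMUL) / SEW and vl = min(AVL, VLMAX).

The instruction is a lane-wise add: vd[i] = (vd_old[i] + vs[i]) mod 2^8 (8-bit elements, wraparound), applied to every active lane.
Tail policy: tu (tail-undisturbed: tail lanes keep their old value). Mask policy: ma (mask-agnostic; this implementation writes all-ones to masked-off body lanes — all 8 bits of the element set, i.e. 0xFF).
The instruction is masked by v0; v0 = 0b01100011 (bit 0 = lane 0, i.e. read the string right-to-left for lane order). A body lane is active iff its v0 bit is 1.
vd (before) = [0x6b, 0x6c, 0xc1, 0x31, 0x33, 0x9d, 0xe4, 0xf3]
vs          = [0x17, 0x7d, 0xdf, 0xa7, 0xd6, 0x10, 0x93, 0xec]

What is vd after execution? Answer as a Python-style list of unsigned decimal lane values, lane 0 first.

VLMAX = (256 × 1/4) / 8 = 8 lanes
vl = min(AVL, VLMAX) = min(6, 8) = 6
  i=0: add(0x6b,0x17) → 130
  i=1: add(0x6c,0x7d) → 233
  i=2: mask-off/ones → 255
  i=3: mask-off/ones → 255
  i=4: mask-off/ones → 255
  i=5: add(0x9d,0x10) → 173
  i=6: tail/keep → 228
  i=7: tail/keep → 243

vd = [130, 233, 255, 255, 255, 173, 228, 243]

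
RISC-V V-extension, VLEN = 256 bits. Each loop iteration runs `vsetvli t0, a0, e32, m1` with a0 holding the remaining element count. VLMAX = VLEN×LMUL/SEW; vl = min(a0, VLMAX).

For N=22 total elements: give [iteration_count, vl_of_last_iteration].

[iterations, last_vl] = [3, 6]

VLMAX = VLEN×LMUL/SEW = 256×1/32 = 8
iterations = ceil(22/8) = 3; final-pass vl = 6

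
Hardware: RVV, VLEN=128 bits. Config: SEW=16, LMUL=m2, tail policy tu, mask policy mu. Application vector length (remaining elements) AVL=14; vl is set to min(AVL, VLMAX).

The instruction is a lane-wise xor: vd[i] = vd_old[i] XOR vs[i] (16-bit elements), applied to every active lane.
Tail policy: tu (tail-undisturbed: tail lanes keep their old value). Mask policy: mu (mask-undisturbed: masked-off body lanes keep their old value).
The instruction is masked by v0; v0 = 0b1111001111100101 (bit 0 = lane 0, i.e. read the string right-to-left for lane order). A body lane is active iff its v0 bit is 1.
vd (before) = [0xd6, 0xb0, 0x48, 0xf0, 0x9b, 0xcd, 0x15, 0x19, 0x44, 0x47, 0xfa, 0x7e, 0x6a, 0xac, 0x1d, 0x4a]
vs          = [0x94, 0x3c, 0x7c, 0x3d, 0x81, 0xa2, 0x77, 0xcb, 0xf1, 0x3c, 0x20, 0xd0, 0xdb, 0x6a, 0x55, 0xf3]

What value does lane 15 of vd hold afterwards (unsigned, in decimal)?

VLMAX = VLEN×LMUL/SEW = 128×2/16 = 16
vl ← min(14, 16) = 14
vd[0] xor(0xd6,0x94) -> 0x42
vd[1] mask-off/keep -> 0xb0
vd[2] xor(0x48,0x7c) -> 0x34
vd[3] mask-off/keep -> 0xf0
vd[4] mask-off/keep -> 0x9b
vd[5] xor(0xcd,0xa2) -> 0x6f
vd[6] xor(0x15,0x77) -> 0x62
vd[7] xor(0x19,0xcb) -> 0xd2
vd[8] xor(0x44,0xf1) -> 0xb5
vd[9] xor(0x47,0x3c) -> 0x7b
vd[10] mask-off/keep -> 0xfa
vd[11] mask-off/keep -> 0x7e
vd[12] xor(0x6a,0xdb) -> 0xb1
vd[13] xor(0xac,0x6a) -> 0xc6
vd[14] tail/keep -> 0x1d
vd[15] tail/keep -> 0x4a

vd[15] = 74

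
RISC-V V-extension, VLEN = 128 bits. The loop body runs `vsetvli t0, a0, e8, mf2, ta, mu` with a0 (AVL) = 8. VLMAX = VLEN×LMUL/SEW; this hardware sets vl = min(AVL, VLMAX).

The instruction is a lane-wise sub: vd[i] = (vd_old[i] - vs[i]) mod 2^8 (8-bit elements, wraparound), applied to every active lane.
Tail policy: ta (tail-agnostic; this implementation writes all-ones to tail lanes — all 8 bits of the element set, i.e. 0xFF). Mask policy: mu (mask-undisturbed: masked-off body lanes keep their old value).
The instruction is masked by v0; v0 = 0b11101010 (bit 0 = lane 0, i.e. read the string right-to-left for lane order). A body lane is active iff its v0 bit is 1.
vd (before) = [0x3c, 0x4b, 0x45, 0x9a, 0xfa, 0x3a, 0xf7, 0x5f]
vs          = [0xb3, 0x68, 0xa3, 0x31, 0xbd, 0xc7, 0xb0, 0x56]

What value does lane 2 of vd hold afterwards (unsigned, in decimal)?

VLMAX = VLEN×LMUL/SEW = 128×1/2/8 = 8
vl = min(AVL, VLMAX) = min(8, 8) = 8
vd[0] mask-off/keep -> 0x3c
vd[1] sub(0x4b,0x68) -> 0xe3
vd[2] mask-off/keep -> 0x45
vd[3] sub(0x9a,0x31) -> 0x69
vd[4] mask-off/keep -> 0xfa
vd[5] sub(0x3a,0xc7) -> 0x73
vd[6] sub(0xf7,0xb0) -> 0x47
vd[7] sub(0x5f,0x56) -> 0x09

vd[2] = 69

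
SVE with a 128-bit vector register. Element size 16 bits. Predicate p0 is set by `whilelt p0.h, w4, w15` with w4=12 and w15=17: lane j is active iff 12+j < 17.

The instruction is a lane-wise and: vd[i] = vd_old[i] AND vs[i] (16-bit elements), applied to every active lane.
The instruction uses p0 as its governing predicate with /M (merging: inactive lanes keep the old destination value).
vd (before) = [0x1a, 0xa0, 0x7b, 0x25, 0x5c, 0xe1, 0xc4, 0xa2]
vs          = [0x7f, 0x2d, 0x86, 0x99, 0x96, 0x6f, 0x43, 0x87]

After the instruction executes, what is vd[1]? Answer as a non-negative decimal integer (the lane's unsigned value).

register lanes = 128/16 = 8
active while 12+j < 17, i.e. j ∈ [0,5) capped at 8 ⇒ 5
  i=0: and(0x1a,0x7f) → 26
  i=1: and(0xa0,0x2d) → 32
  i=2: and(0x7b,0x86) → 2
  i=3: and(0x25,0x99) → 1
  i=4: and(0x5c,0x96) → 20
  i=5: tail/keep → 225
  i=6: tail/keep → 196
  i=7: tail/keep → 162

vd[1] = 32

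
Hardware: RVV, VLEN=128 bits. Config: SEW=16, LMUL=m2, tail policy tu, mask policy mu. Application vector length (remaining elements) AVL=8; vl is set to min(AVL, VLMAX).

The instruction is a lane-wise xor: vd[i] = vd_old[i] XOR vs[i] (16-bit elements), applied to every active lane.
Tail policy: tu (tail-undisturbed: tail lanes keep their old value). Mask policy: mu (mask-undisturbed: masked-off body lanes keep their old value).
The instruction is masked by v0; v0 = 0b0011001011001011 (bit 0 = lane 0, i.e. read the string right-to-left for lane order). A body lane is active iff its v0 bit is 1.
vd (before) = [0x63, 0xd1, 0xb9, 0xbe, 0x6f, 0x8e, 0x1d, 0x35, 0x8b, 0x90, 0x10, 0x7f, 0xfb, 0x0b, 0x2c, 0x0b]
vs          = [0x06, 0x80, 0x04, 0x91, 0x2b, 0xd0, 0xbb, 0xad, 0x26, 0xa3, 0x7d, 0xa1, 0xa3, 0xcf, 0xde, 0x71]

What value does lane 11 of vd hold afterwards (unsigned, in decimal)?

VLMAX = (128 × 2) / 16 = 16 lanes
vl ← min(8, 16) = 8
  i=0: xor(0x63,0x06) → 101
  i=1: xor(0xd1,0x80) → 81
  i=2: mask-off/keep → 185
  i=3: xor(0xbe,0x91) → 47
  i=4: mask-off/keep → 111
  i=5: mask-off/keep → 142
  i=6: xor(0x1d,0xbb) → 166
  i=7: xor(0x35,0xad) → 152
  i=8: tail/keep → 139
  i=9: tail/keep → 144
  i=10: tail/keep → 16
  i=11: tail/keep → 127
  i=12: tail/keep → 251
  i=13: tail/keep → 11
  i=14: tail/keep → 44
  i=15: tail/keep → 11

vd[11] = 127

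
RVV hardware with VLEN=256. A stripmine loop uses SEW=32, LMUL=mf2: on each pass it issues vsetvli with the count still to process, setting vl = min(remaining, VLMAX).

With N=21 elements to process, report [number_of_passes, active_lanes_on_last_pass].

VLMAX = VLEN×LMUL/SEW = 256×1/2/32 = 4
N=21: ⌈21/4⌉ = 6 iters; last vl = 21 − 5×4 = 1

[iterations, last_vl] = [6, 1]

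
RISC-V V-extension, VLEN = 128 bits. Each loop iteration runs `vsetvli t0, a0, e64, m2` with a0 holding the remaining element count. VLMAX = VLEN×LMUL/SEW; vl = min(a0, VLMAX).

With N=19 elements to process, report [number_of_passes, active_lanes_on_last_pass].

[iterations, last_vl] = [5, 3]

VLMAX = (128 × 2) / 64 = 4 lanes
19 elements at 4/iter → 5 passes, remainder 3 on the last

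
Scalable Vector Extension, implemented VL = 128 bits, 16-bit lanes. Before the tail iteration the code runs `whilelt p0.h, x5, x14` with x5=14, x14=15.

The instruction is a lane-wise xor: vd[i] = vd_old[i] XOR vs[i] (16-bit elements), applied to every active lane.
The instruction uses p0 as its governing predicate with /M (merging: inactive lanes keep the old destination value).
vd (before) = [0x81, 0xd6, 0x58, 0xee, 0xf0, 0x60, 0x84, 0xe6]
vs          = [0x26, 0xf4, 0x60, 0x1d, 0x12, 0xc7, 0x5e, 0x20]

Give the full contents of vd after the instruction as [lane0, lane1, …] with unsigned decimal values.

lane count: 128 div 16 = 8
active while 14+j < 15, i.e. j ∈ [0,1) capped at 8 ⇒ 1
lane  0: xor(0x81,0x26) ⇒ 0xa7
lane  1: tail/keep ⇒ 0xd6
lane  2: tail/keep ⇒ 0x58
lane  3: tail/keep ⇒ 0xee
lane  4: tail/keep ⇒ 0xf0
lane  5: tail/keep ⇒ 0x60
lane  6: tail/keep ⇒ 0x84
lane  7: tail/keep ⇒ 0xe6

vd = [167, 214, 88, 238, 240, 96, 132, 230]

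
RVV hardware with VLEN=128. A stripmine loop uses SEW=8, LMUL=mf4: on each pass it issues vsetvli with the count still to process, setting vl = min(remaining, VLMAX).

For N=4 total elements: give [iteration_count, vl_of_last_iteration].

[iterations, last_vl] = [1, 4]

VLMAX = (128 × 1/4) / 8 = 4 lanes
iterations = ceil(4/4) = 1; final-pass vl = 4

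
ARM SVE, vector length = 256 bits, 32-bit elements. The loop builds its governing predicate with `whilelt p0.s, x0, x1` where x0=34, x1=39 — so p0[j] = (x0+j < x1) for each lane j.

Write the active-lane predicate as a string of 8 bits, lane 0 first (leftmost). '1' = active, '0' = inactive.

256-bit reg / 32-bit elem → 8 lanes
whilelt: lane j active iff 34+j < 39 → j < 5 → 5 active
bits (lane 0 leftmost): 11111000

predicate = 11111000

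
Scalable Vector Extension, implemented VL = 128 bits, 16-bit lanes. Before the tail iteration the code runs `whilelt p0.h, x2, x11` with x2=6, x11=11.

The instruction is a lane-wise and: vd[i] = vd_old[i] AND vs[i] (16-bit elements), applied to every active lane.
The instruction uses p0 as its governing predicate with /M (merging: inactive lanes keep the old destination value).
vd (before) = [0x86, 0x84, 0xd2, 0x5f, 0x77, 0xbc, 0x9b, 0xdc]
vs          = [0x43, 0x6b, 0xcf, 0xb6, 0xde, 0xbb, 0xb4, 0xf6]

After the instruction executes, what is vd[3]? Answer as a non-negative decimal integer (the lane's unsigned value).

lane count: 128 div 16 = 8
p0[j] = (6+j < 11); true for j=0..4 → 5 lanes set
vd[0] and(0x86,0x43) -> 0x02
vd[1] and(0x84,0x6b) -> 0x00
vd[2] and(0xd2,0xcf) -> 0xc2
vd[3] and(0x5f,0xb6) -> 0x16
vd[4] and(0x77,0xde) -> 0x56
vd[5] tail/keep -> 0xbc
vd[6] tail/keep -> 0x9b
vd[7] tail/keep -> 0xdc

vd[3] = 22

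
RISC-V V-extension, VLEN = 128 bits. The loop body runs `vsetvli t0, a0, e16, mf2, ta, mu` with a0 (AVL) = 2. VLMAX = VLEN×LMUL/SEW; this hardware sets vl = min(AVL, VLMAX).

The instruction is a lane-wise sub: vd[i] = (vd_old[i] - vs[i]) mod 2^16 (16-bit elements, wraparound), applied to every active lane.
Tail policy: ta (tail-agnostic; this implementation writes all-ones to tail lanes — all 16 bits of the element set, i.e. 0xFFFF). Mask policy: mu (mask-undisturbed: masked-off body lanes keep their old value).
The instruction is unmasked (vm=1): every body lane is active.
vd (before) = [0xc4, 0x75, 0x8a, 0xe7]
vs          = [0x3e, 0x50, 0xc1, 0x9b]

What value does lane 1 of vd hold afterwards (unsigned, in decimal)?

VLMAX = VLEN×LMUL/SEW = 128×1/2/16 = 4
vl ← min(2, 4) = 2
vd[0] sub(0xc4,0x3e) -> 0x86
vd[1] sub(0x75,0x50) -> 0x25
vd[2] tail/ones -> 0xffff
vd[3] tail/ones -> 0xffff

vd[1] = 37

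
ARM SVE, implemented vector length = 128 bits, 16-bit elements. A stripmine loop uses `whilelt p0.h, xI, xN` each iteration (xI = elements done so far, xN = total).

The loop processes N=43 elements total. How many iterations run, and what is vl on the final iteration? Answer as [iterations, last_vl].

[iterations, last_vl] = [6, 3]

lane count: 128 div 16 = 8
N=43: ⌈43/8⌉ = 6 iters; last vl = 43 − 5×8 = 3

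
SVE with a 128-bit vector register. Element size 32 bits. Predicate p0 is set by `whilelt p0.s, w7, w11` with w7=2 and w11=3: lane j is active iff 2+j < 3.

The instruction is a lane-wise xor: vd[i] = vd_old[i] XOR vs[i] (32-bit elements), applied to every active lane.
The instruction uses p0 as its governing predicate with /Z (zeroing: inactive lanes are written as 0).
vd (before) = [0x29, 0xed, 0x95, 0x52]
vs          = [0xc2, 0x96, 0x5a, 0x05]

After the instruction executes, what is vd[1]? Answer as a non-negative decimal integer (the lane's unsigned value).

vd[1] = 0

lane count: 128 div 32 = 4
whilelt: lane j active iff 2+j < 3 → j < 1 → 1 active
[0] xor(0x29,0xc2) = 0xeb
[1] tail/zero = 0x00
[2] tail/zero = 0x00
[3] tail/zero = 0x00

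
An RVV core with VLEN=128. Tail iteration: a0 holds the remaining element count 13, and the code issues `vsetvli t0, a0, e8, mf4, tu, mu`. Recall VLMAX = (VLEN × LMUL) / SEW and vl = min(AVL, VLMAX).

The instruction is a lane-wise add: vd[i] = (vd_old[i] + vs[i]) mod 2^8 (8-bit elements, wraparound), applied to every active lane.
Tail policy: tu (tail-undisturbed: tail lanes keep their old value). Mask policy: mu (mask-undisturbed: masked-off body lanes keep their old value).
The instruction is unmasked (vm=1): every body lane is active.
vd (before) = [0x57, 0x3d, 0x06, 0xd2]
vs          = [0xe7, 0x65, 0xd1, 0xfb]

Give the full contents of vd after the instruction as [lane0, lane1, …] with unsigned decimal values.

vd = [62, 162, 215, 205]

VLMAX = VLEN×LMUL/SEW = 128×1/4/8 = 4
AVL=13 > VLMAX=4, so vl = 4
[0] add(0x57,0xe7) = 0x3e
[1] add(0x3d,0x65) = 0xa2
[2] add(0x06,0xd1) = 0xd7
[3] add(0xd2,0xfb) = 0xcd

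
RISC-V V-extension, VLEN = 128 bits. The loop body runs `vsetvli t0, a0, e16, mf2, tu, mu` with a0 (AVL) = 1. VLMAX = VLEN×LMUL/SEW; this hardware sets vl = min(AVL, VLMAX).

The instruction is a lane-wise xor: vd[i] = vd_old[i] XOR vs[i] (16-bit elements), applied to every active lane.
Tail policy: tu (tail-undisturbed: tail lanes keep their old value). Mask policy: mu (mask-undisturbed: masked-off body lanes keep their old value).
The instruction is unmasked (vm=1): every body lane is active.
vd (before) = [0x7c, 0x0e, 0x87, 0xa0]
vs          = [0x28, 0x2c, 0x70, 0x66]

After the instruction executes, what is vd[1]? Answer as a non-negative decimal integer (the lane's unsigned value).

lanes per group: 128·1/2/16 = 4
vl ← min(1, 4) = 1
  i=0: xor(0x7c,0x28) → 84
  i=1: tail/keep → 14
  i=2: tail/keep → 135
  i=3: tail/keep → 160

vd[1] = 14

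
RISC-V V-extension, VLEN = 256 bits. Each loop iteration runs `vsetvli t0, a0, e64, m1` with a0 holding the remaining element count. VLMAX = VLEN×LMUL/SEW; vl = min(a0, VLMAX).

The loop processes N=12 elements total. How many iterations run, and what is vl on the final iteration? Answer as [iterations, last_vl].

[iterations, last_vl] = [3, 4]

VLMAX = (256 × 1) / 64 = 4 lanes
iterations = ceil(12/4) = 3; final-pass vl = 4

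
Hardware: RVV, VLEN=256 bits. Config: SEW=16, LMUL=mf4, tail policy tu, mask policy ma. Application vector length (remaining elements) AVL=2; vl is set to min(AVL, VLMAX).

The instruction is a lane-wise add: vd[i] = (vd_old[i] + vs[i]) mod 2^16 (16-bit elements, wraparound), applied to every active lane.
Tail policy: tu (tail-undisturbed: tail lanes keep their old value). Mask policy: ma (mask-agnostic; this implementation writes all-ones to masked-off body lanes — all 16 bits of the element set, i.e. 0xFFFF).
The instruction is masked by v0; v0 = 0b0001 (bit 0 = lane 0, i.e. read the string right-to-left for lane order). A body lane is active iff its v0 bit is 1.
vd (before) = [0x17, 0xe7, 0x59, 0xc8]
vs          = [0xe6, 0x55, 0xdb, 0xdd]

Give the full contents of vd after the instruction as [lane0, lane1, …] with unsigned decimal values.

vd = [253, 65535, 89, 200]

VLMAX = VLEN×LMUL/SEW = 256×1/4/16 = 4
AVL=2 ≤ VLMAX=4, so vl = 2
lane  0: add(0x17,0xe6) ⇒ 0xfd
lane  1: mask-off/ones ⇒ 0xffff
lane  2: tail/keep ⇒ 0x59
lane  3: tail/keep ⇒ 0xc8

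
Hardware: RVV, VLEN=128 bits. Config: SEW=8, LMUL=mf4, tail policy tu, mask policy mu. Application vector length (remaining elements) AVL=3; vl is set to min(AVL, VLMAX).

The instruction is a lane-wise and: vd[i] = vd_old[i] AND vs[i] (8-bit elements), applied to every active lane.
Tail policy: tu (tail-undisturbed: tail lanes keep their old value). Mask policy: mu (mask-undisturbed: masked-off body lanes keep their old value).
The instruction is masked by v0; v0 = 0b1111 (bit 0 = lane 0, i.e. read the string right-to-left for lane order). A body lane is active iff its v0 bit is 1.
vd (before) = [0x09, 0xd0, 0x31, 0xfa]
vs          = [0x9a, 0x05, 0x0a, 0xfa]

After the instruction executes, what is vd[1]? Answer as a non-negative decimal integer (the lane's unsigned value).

lanes per group: 128·1/4/8 = 4
vl ← min(3, 4) = 3
  i=0: and(0x09,0x9a) → 8
  i=1: and(0xd0,0x05) → 0
  i=2: and(0x31,0x0a) → 0
  i=3: tail/keep → 250

vd[1] = 0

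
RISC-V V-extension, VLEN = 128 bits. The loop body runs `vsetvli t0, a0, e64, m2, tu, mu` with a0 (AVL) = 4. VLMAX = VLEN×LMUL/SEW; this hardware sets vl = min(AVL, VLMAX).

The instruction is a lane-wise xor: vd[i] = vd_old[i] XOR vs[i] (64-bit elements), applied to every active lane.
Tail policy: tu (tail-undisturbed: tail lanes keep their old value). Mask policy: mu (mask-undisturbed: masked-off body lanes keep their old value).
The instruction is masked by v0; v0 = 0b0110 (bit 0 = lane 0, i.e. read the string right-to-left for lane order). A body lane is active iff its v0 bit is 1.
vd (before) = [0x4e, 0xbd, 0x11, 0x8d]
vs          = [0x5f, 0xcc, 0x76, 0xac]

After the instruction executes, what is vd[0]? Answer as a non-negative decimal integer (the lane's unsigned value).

VLMAX = VLEN×LMUL/SEW = 128×2/64 = 4
vl = min(AVL, VLMAX) = min(4, 4) = 4
vd[0] mask-off/keep -> 0x4e
vd[1] xor(0xbd,0xcc) -> 0x71
vd[2] xor(0x11,0x76) -> 0x67
vd[3] mask-off/keep -> 0x8d

vd[0] = 78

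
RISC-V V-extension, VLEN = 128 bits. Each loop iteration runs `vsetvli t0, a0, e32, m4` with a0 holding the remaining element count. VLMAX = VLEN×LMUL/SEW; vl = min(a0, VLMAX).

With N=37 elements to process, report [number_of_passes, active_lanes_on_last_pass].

VLMAX = (128 × 4) / 32 = 16 lanes
37 elements at 16/iter → 3 passes, remainder 5 on the last

[iterations, last_vl] = [3, 5]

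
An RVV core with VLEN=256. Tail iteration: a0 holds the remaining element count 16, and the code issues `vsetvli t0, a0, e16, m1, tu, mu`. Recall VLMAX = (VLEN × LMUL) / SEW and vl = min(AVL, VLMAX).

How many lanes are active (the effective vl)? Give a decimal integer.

vl = 16

VLMAX = (256 × 1) / 16 = 16 lanes
vl = min(AVL, VLMAX) = min(16, 16) = 16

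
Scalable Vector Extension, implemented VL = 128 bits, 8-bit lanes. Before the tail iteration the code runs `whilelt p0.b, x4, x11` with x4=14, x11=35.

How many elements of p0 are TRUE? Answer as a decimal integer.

vl = 16

lane count: 128 div 8 = 16
p0[j] = (14+j < 35); true for j=0..15 → 16 lanes set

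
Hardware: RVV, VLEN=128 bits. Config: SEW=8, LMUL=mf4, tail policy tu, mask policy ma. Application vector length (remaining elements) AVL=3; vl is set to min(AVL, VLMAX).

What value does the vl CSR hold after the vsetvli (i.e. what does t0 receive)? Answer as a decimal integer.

VLMAX = (128 × 1/4) / 8 = 4 lanes
AVL=3 ≤ VLMAX=4, so vl = 3

vl = 3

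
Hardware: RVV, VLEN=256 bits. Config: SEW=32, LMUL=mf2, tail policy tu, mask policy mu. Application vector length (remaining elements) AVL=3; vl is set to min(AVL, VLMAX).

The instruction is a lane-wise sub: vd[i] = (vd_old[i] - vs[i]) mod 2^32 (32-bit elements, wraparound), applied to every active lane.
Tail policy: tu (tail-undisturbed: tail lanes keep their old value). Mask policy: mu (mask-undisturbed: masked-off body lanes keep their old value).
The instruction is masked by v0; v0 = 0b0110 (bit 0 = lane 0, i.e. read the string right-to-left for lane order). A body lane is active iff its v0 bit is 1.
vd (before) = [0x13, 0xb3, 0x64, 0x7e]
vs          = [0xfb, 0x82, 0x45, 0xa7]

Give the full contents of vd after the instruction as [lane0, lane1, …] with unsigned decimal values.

vd = [19, 49, 31, 126]

lanes per group: 256·1/2/32 = 4
AVL=3 ≤ VLMAX=4, so vl = 3
vd[0] mask-off/keep -> 0x13
vd[1] sub(0xb3,0x82) -> 0x31
vd[2] sub(0x64,0x45) -> 0x1f
vd[3] tail/keep -> 0x7e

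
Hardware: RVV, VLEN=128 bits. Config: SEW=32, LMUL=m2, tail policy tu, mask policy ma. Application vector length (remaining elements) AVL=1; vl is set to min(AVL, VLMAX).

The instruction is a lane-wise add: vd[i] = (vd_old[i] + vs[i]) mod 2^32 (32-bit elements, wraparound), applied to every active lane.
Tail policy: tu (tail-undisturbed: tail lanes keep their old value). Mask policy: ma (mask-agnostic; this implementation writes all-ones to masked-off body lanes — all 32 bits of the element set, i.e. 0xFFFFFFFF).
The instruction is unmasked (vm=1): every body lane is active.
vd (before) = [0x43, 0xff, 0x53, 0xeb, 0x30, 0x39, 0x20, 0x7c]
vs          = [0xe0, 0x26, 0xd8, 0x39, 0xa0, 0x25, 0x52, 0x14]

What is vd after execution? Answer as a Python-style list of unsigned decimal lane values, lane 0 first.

vd = [291, 255, 83, 235, 48, 57, 32, 124]

VLMAX = VLEN×LMUL/SEW = 128×2/32 = 8
vl = min(AVL, VLMAX) = min(1, 8) = 1
[0] add(0x43,0xe0) = 0x123
[1] tail/keep = 0xff
[2] tail/keep = 0x53
[3] tail/keep = 0xeb
[4] tail/keep = 0x30
[5] tail/keep = 0x39
[6] tail/keep = 0x20
[7] tail/keep = 0x7c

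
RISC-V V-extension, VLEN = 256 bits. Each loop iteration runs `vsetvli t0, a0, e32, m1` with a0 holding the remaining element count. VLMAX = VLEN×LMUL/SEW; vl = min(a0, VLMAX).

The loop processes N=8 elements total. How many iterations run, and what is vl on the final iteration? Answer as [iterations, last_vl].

[iterations, last_vl] = [1, 8]

VLMAX = (256 × 1) / 32 = 8 lanes
N=8: ⌈8/8⌉ = 1 iters; last vl = 8 − 0×8 = 8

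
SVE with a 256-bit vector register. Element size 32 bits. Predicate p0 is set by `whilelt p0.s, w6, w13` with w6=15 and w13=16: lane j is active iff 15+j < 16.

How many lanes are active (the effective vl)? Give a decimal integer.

lane count: 256 div 32 = 8
p0[j] = (15+j < 16); true for j=0..0 → 1 lanes set

vl = 1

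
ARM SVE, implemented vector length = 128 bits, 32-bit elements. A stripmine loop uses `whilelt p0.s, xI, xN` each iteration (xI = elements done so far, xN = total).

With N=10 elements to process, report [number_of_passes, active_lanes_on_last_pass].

[iterations, last_vl] = [3, 2]

lane count: 128 div 32 = 4
10 elements at 4/iter → 3 passes, remainder 2 on the last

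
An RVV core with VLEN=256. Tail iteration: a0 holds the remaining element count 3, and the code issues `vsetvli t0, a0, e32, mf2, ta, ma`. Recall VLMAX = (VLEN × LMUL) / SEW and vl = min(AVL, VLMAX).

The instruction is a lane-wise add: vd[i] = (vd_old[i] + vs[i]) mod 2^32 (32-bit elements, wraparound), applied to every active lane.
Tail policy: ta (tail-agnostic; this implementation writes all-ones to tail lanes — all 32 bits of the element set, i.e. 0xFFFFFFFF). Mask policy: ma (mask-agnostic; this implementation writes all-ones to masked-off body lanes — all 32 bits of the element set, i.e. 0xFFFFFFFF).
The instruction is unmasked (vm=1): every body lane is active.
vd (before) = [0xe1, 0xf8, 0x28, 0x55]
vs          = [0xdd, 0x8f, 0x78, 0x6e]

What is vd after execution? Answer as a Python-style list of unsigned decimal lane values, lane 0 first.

VLMAX = (256 × 1/2) / 32 = 4 lanes
vl = min(AVL, VLMAX) = min(3, 4) = 3
[0] add(0xe1,0xdd) = 0x1be
[1] add(0xf8,0x8f) = 0x187
[2] add(0x28,0x78) = 0xa0
[3] tail/ones = 0xffffffff

vd = [446, 391, 160, 4294967295]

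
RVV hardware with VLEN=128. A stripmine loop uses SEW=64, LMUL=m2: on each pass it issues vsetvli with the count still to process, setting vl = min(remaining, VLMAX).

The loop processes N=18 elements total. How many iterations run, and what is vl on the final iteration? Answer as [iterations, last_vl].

VLMAX = VLEN×LMUL/SEW = 128×2/64 = 4
18 elements at 4/iter → 5 passes, remainder 2 on the last

[iterations, last_vl] = [5, 2]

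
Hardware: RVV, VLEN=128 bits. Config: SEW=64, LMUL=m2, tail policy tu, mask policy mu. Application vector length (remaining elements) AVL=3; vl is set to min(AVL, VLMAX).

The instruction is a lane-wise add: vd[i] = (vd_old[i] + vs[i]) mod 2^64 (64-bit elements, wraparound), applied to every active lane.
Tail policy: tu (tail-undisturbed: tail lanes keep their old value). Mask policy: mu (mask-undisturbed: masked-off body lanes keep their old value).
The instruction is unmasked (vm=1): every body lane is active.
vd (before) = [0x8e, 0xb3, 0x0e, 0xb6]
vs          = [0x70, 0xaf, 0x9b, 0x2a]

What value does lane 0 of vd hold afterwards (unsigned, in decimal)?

lanes per group: 128·2/64 = 4
vl ← min(3, 4) = 3
[0] add(0x8e,0x70) = 0xfe
[1] add(0xb3,0xaf) = 0x162
[2] add(0x0e,0x9b) = 0xa9
[3] tail/keep = 0xb6

vd[0] = 254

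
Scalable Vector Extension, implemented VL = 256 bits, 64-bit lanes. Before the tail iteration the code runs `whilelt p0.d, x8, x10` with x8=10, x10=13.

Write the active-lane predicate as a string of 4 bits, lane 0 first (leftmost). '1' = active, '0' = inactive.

lane count: 256 div 64 = 4
active while 10+j < 13, i.e. j ∈ [0,3) capped at 4 ⇒ 3
bits (lane 0 leftmost): 1110

predicate = 1110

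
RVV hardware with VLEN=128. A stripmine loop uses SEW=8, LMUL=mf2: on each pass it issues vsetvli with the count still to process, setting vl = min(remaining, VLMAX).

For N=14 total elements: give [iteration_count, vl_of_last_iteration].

[iterations, last_vl] = [2, 6]

lanes per group: 128·1/2/8 = 8
14 elements at 8/iter → 2 passes, remainder 6 on the last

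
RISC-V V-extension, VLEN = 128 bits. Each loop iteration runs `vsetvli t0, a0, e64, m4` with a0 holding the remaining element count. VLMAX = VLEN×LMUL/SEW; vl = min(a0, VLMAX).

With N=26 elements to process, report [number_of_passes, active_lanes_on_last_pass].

VLMAX = (128 × 4) / 64 = 8 lanes
26 elements at 8/iter → 4 passes, remainder 2 on the last

[iterations, last_vl] = [4, 2]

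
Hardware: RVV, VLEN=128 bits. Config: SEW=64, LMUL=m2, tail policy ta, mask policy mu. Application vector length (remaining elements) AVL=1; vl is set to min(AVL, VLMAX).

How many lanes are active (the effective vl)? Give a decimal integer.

vl = 1

VLMAX = (128 × 2) / 64 = 4 lanes
vl = min(AVL, VLMAX) = min(1, 4) = 1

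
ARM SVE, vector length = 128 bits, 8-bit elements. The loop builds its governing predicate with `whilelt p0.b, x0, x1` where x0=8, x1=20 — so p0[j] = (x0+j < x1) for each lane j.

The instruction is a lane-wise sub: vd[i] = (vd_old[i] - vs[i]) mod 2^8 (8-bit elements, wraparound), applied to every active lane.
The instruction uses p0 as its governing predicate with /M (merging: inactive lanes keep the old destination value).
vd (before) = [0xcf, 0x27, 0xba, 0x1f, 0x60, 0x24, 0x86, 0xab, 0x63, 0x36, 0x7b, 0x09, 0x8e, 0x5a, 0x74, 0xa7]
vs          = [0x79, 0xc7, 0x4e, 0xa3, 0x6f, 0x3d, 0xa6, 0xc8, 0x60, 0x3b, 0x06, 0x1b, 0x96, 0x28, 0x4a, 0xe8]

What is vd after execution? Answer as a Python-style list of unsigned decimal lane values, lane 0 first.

vd = [86, 96, 108, 124, 241, 231, 224, 227, 3, 251, 117, 238, 142, 90, 116, 167]

lane count: 128 div 8 = 16
active while 8+j < 20, i.e. j ∈ [0,12) capped at 16 ⇒ 12
[0] sub(0xcf,0x79) = 0x56
[1] sub(0x27,0xc7) = 0x60
[2] sub(0xba,0x4e) = 0x6c
[3] sub(0x1f,0xa3) = 0x7c
[4] sub(0x60,0x6f) = 0xf1
[5] sub(0x24,0x3d) = 0xe7
[6] sub(0x86,0xa6) = 0xe0
[7] sub(0xab,0xc8) = 0xe3
[8] sub(0x63,0x60) = 0x03
[9] sub(0x36,0x3b) = 0xfb
[10] sub(0x7b,0x06) = 0x75
[11] sub(0x09,0x1b) = 0xee
[12] tail/keep = 0x8e
[13] tail/keep = 0x5a
[14] tail/keep = 0x74
[15] tail/keep = 0xa7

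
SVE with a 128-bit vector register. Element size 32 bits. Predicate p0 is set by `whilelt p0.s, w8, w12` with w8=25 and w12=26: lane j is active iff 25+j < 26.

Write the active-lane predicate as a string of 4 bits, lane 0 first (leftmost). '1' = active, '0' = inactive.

128-bit reg / 32-bit elem → 4 lanes
whilelt: lane j active iff 25+j < 26 → j < 1 → 1 active
bits (lane 0 leftmost): 1000

predicate = 1000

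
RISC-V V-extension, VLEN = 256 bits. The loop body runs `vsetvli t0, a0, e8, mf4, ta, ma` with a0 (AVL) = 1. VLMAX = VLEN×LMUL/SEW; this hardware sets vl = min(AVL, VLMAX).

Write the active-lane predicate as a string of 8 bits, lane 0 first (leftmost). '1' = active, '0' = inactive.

predicate = 10000000

VLMAX = VLEN×LMUL/SEW = 256×1/4/8 = 8
vl = min(AVL, VLMAX) = min(1, 8) = 1
bits (lane 0 leftmost): 10000000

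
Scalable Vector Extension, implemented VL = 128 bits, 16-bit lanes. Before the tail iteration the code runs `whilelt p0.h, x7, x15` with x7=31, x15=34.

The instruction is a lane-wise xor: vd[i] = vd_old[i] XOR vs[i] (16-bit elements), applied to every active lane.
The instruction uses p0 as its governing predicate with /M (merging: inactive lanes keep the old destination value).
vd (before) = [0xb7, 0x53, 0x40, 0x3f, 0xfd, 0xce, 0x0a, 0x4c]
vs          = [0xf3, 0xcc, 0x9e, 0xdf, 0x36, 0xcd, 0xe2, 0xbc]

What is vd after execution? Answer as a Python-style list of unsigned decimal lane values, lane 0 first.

vd = [68, 159, 222, 63, 253, 206, 10, 76]

register lanes = 128/16 = 8
whilelt: lane j active iff 31+j < 34 → j < 3 → 3 active
[0] xor(0xb7,0xf3) = 0x44
[1] xor(0x53,0xcc) = 0x9f
[2] xor(0x40,0x9e) = 0xde
[3] tail/keep = 0x3f
[4] tail/keep = 0xfd
[5] tail/keep = 0xce
[6] tail/keep = 0x0a
[7] tail/keep = 0x4c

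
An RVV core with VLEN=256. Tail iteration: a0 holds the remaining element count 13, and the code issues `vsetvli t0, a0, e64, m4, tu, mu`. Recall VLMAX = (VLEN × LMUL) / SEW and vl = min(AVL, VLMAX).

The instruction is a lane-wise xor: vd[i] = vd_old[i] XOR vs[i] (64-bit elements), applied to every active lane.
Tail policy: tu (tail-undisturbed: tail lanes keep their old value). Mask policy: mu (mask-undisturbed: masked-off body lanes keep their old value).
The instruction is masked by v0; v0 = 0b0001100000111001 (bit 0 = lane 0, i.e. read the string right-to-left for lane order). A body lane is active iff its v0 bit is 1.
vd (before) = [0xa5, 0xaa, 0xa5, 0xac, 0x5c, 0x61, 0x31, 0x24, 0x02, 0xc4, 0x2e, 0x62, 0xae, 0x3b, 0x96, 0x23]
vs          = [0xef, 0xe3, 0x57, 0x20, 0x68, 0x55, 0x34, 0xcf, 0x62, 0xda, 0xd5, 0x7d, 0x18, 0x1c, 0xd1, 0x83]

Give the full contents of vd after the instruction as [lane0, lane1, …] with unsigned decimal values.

lanes per group: 256·4/64 = 16
AVL=13 ≤ VLMAX=16, so vl = 13
  i=0: xor(0xa5,0xef) → 74
  i=1: mask-off/keep → 170
  i=2: mask-off/keep → 165
  i=3: xor(0xac,0x20) → 140
  i=4: xor(0x5c,0x68) → 52
  i=5: xor(0x61,0x55) → 52
  i=6: mask-off/keep → 49
  i=7: mask-off/keep → 36
  i=8: mask-off/keep → 2
  i=9: mask-off/keep → 196
  i=10: mask-off/keep → 46
  i=11: xor(0x62,0x7d) → 31
  i=12: xor(0xae,0x18) → 182
  i=13: tail/keep → 59
  i=14: tail/keep → 150
  i=15: tail/keep → 35

vd = [74, 170, 165, 140, 52, 52, 49, 36, 2, 196, 46, 31, 182, 59, 150, 35]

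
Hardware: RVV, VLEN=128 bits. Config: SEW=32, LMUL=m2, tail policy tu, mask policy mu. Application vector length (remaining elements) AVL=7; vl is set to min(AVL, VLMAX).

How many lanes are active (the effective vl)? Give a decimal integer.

lanes per group: 128·2/32 = 8
AVL=7 ≤ VLMAX=8, so vl = 7

vl = 7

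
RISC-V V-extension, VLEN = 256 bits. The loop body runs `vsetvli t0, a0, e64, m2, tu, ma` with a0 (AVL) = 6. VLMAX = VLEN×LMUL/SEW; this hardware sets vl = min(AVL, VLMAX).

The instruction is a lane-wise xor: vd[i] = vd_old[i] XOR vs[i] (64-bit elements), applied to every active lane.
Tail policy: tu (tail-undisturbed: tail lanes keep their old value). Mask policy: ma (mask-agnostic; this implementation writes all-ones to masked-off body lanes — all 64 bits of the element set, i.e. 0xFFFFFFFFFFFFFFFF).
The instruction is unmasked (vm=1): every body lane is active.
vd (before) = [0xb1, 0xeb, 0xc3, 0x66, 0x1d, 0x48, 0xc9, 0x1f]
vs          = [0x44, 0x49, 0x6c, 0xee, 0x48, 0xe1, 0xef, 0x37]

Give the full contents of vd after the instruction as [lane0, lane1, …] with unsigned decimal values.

vd = [245, 162, 175, 136, 85, 169, 201, 31]

lanes per group: 256·2/64 = 8
vl = min(AVL, VLMAX) = min(6, 8) = 6
  i=0: xor(0xb1,0x44) → 245
  i=1: xor(0xeb,0x49) → 162
  i=2: xor(0xc3,0x6c) → 175
  i=3: xor(0x66,0xee) → 136
  i=4: xor(0x1d,0x48) → 85
  i=5: xor(0x48,0xe1) → 169
  i=6: tail/keep → 201
  i=7: tail/keep → 31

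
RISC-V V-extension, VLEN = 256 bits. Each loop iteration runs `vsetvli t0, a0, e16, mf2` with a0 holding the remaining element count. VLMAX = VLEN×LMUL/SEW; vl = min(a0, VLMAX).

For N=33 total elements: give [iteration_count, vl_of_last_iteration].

[iterations, last_vl] = [5, 1]

VLMAX = VLEN×LMUL/SEW = 256×1/2/16 = 8
33 elements at 8/iter → 5 passes, remainder 1 on the last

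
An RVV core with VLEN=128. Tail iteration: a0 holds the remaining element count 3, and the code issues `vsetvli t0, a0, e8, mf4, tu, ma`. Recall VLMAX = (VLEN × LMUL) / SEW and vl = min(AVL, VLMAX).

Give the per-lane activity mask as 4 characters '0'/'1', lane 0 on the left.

VLMAX = VLEN×LMUL/SEW = 128×1/4/8 = 4
AVL=3 ≤ VLMAX=4, so vl = 3
bits (lane 0 leftmost): 1110

predicate = 1110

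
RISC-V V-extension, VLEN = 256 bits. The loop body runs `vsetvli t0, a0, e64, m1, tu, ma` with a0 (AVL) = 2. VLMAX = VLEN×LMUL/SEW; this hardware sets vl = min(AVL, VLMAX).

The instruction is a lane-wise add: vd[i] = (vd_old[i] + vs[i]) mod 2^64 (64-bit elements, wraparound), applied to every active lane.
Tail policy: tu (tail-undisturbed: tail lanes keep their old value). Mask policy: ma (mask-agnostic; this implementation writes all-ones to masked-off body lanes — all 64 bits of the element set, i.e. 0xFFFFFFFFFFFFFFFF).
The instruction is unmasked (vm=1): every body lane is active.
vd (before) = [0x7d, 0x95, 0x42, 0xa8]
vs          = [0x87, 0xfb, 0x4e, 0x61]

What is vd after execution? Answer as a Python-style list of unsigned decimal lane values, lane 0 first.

vd = [260, 400, 66, 168]

VLMAX = VLEN×LMUL/SEW = 256×1/64 = 4
vl ← min(2, 4) = 2
  i=0: add(0x7d,0x87) → 260
  i=1: add(0x95,0xfb) → 400
  i=2: tail/keep → 66
  i=3: tail/keep → 168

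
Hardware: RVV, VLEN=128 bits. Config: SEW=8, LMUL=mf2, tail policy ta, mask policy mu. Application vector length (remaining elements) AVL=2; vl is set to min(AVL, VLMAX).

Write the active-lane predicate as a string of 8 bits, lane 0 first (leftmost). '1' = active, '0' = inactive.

VLMAX = VLEN×LMUL/SEW = 128×1/2/8 = 8
AVL=2 ≤ VLMAX=8, so vl = 2
bits (lane 0 leftmost): 11000000

predicate = 11000000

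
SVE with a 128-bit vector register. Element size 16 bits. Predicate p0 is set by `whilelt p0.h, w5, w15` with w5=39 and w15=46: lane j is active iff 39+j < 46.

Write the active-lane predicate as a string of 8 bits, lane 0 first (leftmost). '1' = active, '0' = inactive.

predicate = 11111110

lane count: 128 div 16 = 8
active while 39+j < 46, i.e. j ∈ [0,7) capped at 8 ⇒ 7
bits (lane 0 leftmost): 11111110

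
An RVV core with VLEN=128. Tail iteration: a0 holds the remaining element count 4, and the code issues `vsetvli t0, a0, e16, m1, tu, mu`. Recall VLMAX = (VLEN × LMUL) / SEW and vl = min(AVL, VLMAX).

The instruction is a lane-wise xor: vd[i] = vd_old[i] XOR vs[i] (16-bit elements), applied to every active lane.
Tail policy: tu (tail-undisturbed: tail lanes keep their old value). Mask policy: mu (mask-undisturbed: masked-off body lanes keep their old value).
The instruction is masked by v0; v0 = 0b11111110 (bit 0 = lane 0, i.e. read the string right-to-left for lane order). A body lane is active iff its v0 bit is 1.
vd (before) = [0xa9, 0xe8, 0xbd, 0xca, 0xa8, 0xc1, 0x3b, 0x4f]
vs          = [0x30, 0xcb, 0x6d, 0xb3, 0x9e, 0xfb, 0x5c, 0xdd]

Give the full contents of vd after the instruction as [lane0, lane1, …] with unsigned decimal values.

VLMAX = VLEN×LMUL/SEW = 128×1/16 = 8
vl = min(AVL, VLMAX) = min(4, 8) = 4
vd[0] mask-off/keep -> 0xa9
vd[1] xor(0xe8,0xcb) -> 0x23
vd[2] xor(0xbd,0x6d) -> 0xd0
vd[3] xor(0xca,0xb3) -> 0x79
vd[4] tail/keep -> 0xa8
vd[5] tail/keep -> 0xc1
vd[6] tail/keep -> 0x3b
vd[7] tail/keep -> 0x4f

vd = [169, 35, 208, 121, 168, 193, 59, 79]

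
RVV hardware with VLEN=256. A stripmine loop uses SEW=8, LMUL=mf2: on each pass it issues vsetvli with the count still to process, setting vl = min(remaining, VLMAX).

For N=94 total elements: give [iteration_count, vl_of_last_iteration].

[iterations, last_vl] = [6, 14]

VLMAX = (256 × 1/2) / 8 = 16 lanes
94 elements at 16/iter → 6 passes, remainder 14 on the last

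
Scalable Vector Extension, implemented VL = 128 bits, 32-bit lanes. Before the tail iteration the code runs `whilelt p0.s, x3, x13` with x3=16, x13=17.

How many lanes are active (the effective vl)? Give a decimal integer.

128-bit reg / 32-bit elem → 4 lanes
whilelt: lane j active iff 16+j < 17 → j < 1 → 1 active

vl = 1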